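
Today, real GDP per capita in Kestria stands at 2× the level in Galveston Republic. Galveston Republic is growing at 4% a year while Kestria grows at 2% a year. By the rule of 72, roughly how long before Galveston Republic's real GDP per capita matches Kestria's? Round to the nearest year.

approximately 36 years

Galveston Republic gains on Kestria at 4% − 2% = 2 points a year.
At that relative rate the gap halves every 72/2 ≈ 36.00 years.
A 2× gap closes after 1 halving: 1 × 36.00 ≈ 36 years.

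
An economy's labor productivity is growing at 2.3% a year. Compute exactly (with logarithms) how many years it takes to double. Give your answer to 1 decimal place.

t = ln(2) / ln(1 + 0.023) = 0.6931 / 0.022739 ≈ 30.48.

30.5 years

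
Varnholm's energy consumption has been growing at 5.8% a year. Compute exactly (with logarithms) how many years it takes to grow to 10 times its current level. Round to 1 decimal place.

40.8 years

t = ln(10) / ln(1 + 0.058) = 2.3026 / 0.056380 ≈ 40.84.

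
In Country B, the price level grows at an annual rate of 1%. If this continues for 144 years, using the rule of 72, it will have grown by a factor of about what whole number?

Doubling time ≈ 72/1 = 72.00 years.
144/72.00 ≈ 2 doublings, so about 2^2 = 4×.

approximately 4 times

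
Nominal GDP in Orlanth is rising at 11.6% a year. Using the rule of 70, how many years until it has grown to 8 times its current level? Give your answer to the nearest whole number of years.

One doubling takes 70/11.6 = 6.03 years.
8 = 2^3, so 3 doublings → 18 years.

approximately 18 years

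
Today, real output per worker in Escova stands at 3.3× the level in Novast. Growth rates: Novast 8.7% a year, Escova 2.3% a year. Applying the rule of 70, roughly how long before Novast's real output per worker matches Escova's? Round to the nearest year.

What matters is the difference: 6.4 pp.
Rule of 70 on the gap: the ratio halves every 70/6.4 ≈ 10.94 years.
A 3.3× gap takes log₂(3.3) ≈ 1.72 halvings to close: 1.72 × 10.94 ≈ 19 years.

≈ 19 years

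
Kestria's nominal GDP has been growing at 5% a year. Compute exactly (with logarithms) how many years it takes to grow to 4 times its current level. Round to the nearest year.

28 years

t = ln(4) / ln(1 + 0.05) = 1.3863 / 0.048790 ≈ 28.41.
≈ 28 years.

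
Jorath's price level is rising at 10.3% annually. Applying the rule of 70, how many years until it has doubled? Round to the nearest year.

about 7 years

At 10.3%, doubling takes about 70/10.3 = 6.80 years.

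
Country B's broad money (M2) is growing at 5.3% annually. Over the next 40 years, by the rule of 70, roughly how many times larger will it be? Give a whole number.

≈ 8 times

70/5.3 ≈ 13.21 years per doubling.
40 years fits 3 doublings: 2^3 = 8.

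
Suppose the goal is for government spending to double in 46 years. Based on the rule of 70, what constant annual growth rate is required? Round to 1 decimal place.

70 / 46 ≈ 1.52, so about 1.5% a year.

1.5%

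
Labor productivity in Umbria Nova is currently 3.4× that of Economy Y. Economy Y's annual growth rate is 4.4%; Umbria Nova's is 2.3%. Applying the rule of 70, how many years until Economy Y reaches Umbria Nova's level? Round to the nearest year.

about 59 years

What matters is the difference: 2.1 pp.
Rule of 70 on the gap: the ratio halves every 70/2.1 ≈ 33.33 years.
A 3.4× gap takes log₂(3.4) ≈ 1.77 halvings to close: 1.77 × 33.33 ≈ 59 years.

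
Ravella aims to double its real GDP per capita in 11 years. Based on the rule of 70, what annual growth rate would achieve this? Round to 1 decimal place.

70 / 11 ≈ 6.36, so about 6.4% annually.

≈ 6.4%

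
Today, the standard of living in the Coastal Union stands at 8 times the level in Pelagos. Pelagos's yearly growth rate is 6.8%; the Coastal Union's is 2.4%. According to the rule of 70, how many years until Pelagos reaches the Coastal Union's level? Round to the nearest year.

48 years

What matters is the difference: 4.4 pp.
Rule of 70 on the gap: the ratio halves every 70/4.4 ≈ 15.91 years.
An 8 times gap closes after 3 halvings: 3 × 15.91 ≈ 48 years.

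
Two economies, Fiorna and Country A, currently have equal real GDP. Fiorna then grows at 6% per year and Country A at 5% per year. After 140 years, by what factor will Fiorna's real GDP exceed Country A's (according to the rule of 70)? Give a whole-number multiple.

Fiorna pulls ahead at 1 pp per year, so the ratio doubles every 70/1 ≈ 70.00 years.
In 140 years that's 2.00 doublings: 2^2.00 ≈ 4.

about 4 times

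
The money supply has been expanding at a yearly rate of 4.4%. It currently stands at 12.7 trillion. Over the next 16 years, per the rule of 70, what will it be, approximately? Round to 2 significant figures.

Doubling time ≈ 70/4.4 = 15.91 years.
16 years is 16/15.91 ≈ 1.01 doublings, a factor of 2^1.01 ≈ 2.01.
12.7 × 2.01 ≈ 26 trillion.

roughly 26 trillion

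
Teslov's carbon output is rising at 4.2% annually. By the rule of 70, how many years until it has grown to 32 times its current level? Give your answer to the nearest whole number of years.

approximately 83 years

Doubling time ≈ 70/4.2 = 16.67 years.
Getting to 32× needs 5 doublings: 5 × 16.67 ≈ 83 years.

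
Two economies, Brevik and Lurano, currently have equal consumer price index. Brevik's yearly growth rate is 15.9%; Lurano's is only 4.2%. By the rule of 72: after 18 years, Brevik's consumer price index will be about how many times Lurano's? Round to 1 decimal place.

Only the 11.7-point difference matters.
72/11.7 ≈ 6.15 years per doubling of the ratio; 18 years gives 2.93 doublings, so ≈ 7.6×.

≈ 7.6 times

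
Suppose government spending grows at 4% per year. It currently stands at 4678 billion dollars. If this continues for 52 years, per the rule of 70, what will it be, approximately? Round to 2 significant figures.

approximately 37000 billion dollars

Doubling time ≈ 70/4 = 17.50 years.
52 years is 52/17.50 ≈ 2.97 doublings, a factor of 2^2.97 ≈ 7.84.
4678 × 7.84 ≈ 37000 billion dollars.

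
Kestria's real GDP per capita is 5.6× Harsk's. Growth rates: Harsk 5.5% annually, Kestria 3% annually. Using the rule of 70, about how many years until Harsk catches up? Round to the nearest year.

roughly 70 years

Harsk gains on Kestria at 5.5% − 3% = 2.5 points a year.
At that relative rate the gap halves every 70/2.5 ≈ 28.00 years.
A 5.6× gap takes log₂(5.6) ≈ 2.49 halvings to close: 2.49 × 28.00 ≈ 70 years.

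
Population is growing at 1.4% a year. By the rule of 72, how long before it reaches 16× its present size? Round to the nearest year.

At 1.4% it doubles every 72/1.4 ≈ 51.43 years.
16 = 2^4, so 4 doublings → 206 years.

around 206 years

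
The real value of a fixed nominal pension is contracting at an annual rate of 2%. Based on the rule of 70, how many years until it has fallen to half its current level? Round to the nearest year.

The rule works in reverse for decay: 70/2 ≈ 35.00 years to halve.

around 35 years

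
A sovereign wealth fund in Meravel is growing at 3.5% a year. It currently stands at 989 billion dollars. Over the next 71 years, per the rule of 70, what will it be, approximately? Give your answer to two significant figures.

Doubling time ≈ 70/3.5 = 20.00 years.
71 years is 71/20.00 ≈ 3.55 doublings, a factor of 2^3.55 ≈ 11.71.
989 × 11.71 ≈ 12000 billion dollars.

≈ 12000 billion dollars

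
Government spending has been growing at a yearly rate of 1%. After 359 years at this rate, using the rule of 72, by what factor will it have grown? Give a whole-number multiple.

72/1 ≈ 72.00 years per doubling.
359 years fits 5 doublings: 2^5 = 32.

32 times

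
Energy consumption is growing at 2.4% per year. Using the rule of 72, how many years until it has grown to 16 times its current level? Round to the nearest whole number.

≈ 120 years

One doubling takes 72/2.4 = 30.00 years.
16 = 2^4, so 4 doublings → 120 years.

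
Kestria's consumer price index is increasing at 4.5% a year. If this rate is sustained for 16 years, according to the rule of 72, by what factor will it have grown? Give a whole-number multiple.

72/4.5 ≈ 16.00 years per doubling.
16 years fits 1 doubling: 2^1 = 2.

≈ 2 times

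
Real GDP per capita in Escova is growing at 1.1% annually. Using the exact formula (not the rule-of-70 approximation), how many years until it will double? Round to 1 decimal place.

63.4 years

t = ln(2) / ln(1 + 0.011) = 0.6931 / 0.010940 ≈ 63.35.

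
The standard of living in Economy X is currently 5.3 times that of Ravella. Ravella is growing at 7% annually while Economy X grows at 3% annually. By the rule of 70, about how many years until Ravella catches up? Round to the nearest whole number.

about 42 years

Ravella gains on Economy X at 7% − 3% = 4 points a year.
At that relative rate the gap halves every 70/4 ≈ 17.50 years.
A 5.3 times gap takes log₂(5.3) ≈ 2.41 halvings to close: 2.41 × 17.50 ≈ 42 years.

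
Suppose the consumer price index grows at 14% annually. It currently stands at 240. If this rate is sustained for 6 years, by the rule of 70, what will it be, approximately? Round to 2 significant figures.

Doubling time ≈ 70/14 = 5.00 years.
6 years is 6/5.00 ≈ 1.20 doublings, a factor of 2^1.20 ≈ 2.30.
240 × 2.30 ≈ 550.

around 550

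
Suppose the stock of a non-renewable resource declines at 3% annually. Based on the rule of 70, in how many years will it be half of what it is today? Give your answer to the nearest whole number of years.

Halving time ≈ 70 / 3 = 23.33 → 23 years.

approximately 23 years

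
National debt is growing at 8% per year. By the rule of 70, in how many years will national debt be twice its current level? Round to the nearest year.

approximately 9 years

70/8 ≈ 8.75, so it doubles roughly every 9 years.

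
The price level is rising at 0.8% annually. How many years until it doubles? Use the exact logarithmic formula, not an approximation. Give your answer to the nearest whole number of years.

87 years

t = ln(2) / ln(1 + 0.008) = 0.6931 / 0.007968 ≈ 86.99.
≈ 87 years.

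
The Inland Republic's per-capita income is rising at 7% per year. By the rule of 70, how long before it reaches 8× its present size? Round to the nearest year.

≈ 30 years

At 7% it doubles every 70/7 ≈ 10.00 years.
8 = 2^3, so 3 doublings → 30 years.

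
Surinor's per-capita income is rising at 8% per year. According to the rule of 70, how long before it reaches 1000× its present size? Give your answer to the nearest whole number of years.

around 87 years

Doubling time ≈ 70/8 = 8.75 years.
Reaching 1000× takes log₂(1000) ≈ 9.97 doublings.
9.97 × 8.75 ≈ 87 years.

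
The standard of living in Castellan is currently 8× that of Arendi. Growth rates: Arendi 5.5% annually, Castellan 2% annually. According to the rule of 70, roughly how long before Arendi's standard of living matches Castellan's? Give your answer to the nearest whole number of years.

60 years

What matters is the difference: 3.5 pp.
Rule of 70 on the gap: the ratio halves every 70/3.5 ≈ 20.00 years.
An 8× gap closes after 3 halvings: 3 × 20.00 ≈ 60 years.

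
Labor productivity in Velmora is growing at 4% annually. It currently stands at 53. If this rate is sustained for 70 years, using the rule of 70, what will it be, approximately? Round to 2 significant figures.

Doubling time ≈ 70/4 = 17.50 years.
70 years is 70/17.50 ≈ 4.00 doublings, a factor of 2^4.00 ≈ 16.00.
53 × 16.00 ≈ 850.

roughly 850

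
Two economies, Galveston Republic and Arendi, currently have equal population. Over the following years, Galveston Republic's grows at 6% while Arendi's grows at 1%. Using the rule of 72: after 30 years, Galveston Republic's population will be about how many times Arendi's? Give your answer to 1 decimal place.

Rate gap = 6% − 1% = 5 points.
The ratio doubles every 72/5 ≈ 14.40 years.
30/14.40 ≈ 2.08 doublings → ratio ≈ 2^2.08 ≈ 4.2.

≈ 4.2 times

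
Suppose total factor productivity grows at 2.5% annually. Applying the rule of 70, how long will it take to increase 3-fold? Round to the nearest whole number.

One doubling takes 70/2.5 = 28.00 years.
Reaching 3× takes log₂(3) ≈ 1.58 doublings.
1.58 × 28.00 ≈ 44 years.

about 44 years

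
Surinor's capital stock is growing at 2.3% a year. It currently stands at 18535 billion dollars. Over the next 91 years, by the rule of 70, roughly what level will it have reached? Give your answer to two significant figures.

Doubling time ≈ 70/2.3 = 30.43 years.
91 years is 91/30.43 ≈ 2.99 doublings, a factor of 2^2.99 ≈ 7.94.
18535 × 7.94 ≈ 150000 billion dollars.

about 150000 billion dollars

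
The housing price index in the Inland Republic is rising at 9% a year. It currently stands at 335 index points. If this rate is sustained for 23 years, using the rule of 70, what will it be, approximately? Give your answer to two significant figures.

It doubles every 70/9 ≈ 7.78 years, so 23 years is 2.96 doublings.
2^2.96 ≈ 7.78; 335 × 7.78 ≈ 2600 index points.

roughly 2600 index points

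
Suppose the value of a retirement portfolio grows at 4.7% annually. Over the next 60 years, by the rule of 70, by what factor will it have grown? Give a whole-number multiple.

Doubling time ≈ 70/4.7 = 14.89 years.
60/14.89 ≈ 4 doublings, so about 2^4 = 16×.

16 times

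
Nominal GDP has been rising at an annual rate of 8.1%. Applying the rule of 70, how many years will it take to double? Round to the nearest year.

9 years

Doubling time ≈ 70 / 8.1 = 8.64 years.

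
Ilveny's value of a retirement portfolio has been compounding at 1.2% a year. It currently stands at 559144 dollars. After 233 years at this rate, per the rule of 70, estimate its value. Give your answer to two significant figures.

Doubling time ≈ 70/1.2 = 58.33 years.
233 years is 233/58.33 ≈ 3.99 doublings, a factor of 2^3.99 ≈ 15.89.
559144 × 15.89 ≈ 8900000 dollars.

about 8900000 dollars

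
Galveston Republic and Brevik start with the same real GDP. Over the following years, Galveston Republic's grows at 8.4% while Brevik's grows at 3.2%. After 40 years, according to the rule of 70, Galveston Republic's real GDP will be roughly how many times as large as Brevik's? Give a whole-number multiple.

roughly 8 times

Rate gap = 8.4% − 3.2% = 5.2 points.
The ratio doubles every 70/5.2 ≈ 13.46 years.
40/13.46 ≈ 2.97 doublings → ratio ≈ 2^2.97 ≈ 8.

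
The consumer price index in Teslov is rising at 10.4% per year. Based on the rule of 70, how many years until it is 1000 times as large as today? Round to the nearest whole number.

Doubling time ≈ 70/10.4 = 6.73 years.
1000× is log₂ 1000 ≈ 9.97 doublings, so ≈ 9.97 × 6.73 = 67 years.

around 67 years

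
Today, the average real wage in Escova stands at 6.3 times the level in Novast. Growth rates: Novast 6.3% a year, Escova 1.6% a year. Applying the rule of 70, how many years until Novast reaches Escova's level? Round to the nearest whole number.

roughly 40 years

Novast gains on Escova at 6.3% − 1.6% = 4.7 points a year.
At that relative rate the gap halves every 70/4.7 ≈ 14.89 years.
A 6.3 times gap takes log₂(6.3) ≈ 2.66 halvings to close: 2.66 × 14.89 ≈ 40 years.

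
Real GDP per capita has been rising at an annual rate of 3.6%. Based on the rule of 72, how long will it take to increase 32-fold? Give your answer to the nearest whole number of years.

At 3.6% it doubles every 72/3.6 ≈ 20.00 years.
32 = 2^5, so 5 doublings → 100 years.

approximately 100 years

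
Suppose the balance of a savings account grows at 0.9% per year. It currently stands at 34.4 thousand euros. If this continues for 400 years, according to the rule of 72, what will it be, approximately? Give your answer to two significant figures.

Doubling time ≈ 72/0.9 = 80.00 years.
400 years is 400/80.00 ≈ 5.00 doublings, a factor of 2^5.00 ≈ 32.00.
34.4 × 32.00 ≈ 1100 thousand euros.

approximately 1100 thousand euros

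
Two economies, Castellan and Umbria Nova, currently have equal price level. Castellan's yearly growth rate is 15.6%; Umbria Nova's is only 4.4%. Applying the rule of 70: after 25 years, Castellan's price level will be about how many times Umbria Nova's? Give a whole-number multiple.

around 16 times

Rate gap = 15.6% − 4.4% = 11.2 points.
The ratio doubles every 70/11.2 ≈ 6.25 years.
25/6.25 ≈ 4.00 doublings → ratio ≈ 2^4.00 ≈ 16.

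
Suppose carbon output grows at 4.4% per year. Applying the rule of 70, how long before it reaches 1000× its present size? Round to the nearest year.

One doubling takes 70/4.4 = 15.91 years.
Reaching 1000× takes log₂(1000) ≈ 9.97 doublings.
9.97 × 15.91 ≈ 159 years.

about 159 years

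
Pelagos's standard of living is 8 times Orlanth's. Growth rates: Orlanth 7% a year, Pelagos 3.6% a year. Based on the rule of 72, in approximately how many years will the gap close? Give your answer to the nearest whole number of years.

64 years

Orlanth gains on Pelagos at 7% − 3.6% = 3.4 points a year.
At that relative rate the gap halves every 72/3.4 ≈ 21.18 years.
An 8 times gap closes after 3 halvings: 3 × 21.18 ≈ 64 years.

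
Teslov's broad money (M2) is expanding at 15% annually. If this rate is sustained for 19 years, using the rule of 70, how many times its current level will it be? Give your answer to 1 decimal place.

Doubles every ≈ 4.67 years (70/15).
19 years is 4.07 doublings; 2^4.07 ≈ 16.8×.

about 16.8 times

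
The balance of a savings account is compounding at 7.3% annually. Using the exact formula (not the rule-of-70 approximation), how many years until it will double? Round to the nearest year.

t = ln(2) / ln(1 + 0.073) = 0.6931 / 0.070458 ≈ 9.84.
≈ 10 years.

10 years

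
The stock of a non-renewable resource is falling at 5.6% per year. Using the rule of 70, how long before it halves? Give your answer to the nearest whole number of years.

The rule works in reverse for decay: 70/5.6 ≈ 12.50 years to halve.

≈ 13 years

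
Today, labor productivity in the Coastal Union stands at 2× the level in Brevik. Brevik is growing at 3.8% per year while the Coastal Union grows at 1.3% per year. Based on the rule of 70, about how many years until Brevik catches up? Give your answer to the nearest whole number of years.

≈ 28 years

The growth-rate gap is 3.8% − 1.3% = 2.5 percentage points.
So the ratio between them halves every 70/2.5 ≈ 28.00 years.
A 2× gap closes after 1 halving: 1 × 28.00 ≈ 28 years.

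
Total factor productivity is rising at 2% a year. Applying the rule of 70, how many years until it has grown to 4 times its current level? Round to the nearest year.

At 2% it doubles every 70/2 ≈ 35.00 years.
Getting to 4× needs 2 doublings: 2 × 35.00 ≈ 70 years.

about 70 years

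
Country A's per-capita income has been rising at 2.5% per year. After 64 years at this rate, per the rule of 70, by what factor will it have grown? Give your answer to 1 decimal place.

4.9 times

Doubling time ≈ 70/2.5 = 28.00 years.
64 years / 28.00 ≈ 2.29 doublings → factor 2^2.29 ≈ 4.9.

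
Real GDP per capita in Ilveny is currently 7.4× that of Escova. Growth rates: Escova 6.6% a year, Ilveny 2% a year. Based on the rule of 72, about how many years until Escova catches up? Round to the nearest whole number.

Escova gains on Ilveny at 6.6% − 2% = 4.6 points a year.
At that relative rate the gap halves every 72/4.6 ≈ 15.65 years.
A 7.4× gap takes log₂(7.4) ≈ 2.89 halvings to close: 2.89 × 15.65 ≈ 45 years.

≈ 45 years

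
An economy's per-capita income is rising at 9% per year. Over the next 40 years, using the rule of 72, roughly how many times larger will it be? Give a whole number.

At 9% one doubling takes ≈ 8.00 years; 40 years is 5 of them, so ×32.

around 32 times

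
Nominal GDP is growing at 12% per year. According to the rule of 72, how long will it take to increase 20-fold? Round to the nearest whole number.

≈ 26 years

At 12% it doubles every 72/12 ≈ 6.00 years.
20× is log₂ 20 ≈ 4.32 doublings, so ≈ 4.32 × 6.00 = 26 years.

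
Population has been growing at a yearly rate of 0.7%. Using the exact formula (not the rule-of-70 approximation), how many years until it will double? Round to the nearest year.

99 years

t = ln(2) / ln(1 + 0.007) = 0.6931 / 0.006976 ≈ 99.35.
≈ 99 years.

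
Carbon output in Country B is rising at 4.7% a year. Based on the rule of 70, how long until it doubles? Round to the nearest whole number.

At 4.7%, doubling takes about 70/4.7 = 14.89 years.

around 15 years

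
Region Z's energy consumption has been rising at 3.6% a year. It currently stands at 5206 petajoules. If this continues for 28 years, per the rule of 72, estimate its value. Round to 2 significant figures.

approximately 14000 petajoules

Doubling time ≈ 72/3.6 = 20.00 years.
28 years is 28/20.00 ≈ 1.40 doublings, a factor of 2^1.40 ≈ 2.64.
5206 × 2.64 ≈ 14000 petajoules.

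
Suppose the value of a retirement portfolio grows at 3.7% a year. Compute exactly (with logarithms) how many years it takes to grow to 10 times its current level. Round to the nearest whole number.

63 years

t = ln(10) / ln(1 + 0.037) = 2.3026 / 0.036332 ≈ 63.38.
≈ 63 years.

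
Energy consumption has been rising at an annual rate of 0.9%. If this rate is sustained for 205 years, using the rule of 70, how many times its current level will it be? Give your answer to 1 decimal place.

approximately 6.2 times

Doubles every ≈ 77.78 years (70/0.9).
205 years is 2.64 doublings; 2^2.64 ≈ 6.2×.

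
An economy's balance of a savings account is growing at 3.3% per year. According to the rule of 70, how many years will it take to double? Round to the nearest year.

At 3.3%, doubling takes about 70/3.3 = 21.21 years.

about 21 years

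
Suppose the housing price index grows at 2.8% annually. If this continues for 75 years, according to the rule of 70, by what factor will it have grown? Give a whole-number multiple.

approximately 8 times

At 2.8% one doubling takes ≈ 25.00 years; 75 years is 3 of them, so ×8.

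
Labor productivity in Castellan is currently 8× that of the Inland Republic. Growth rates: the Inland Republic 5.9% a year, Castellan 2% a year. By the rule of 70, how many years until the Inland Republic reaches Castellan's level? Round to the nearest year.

around 54 years

The growth-rate gap is 5.9% − 2% = 3.9 percentage points.
So the ratio between them halves every 70/3.9 ≈ 17.95 years.
An 8× gap closes after 3 halvings: 3 × 17.95 ≈ 54 years.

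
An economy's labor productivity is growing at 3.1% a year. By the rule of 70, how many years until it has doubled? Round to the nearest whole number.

23 years

At 3.1%, doubling takes about 70/3.1 = 22.58 years.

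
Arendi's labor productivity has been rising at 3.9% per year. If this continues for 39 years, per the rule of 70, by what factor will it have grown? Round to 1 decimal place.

≈ 4.5 times

Doubling time ≈ 70/3.9 = 17.95 years.
39 years / 17.95 ≈ 2.17 doublings → factor 2^2.17 ≈ 4.5.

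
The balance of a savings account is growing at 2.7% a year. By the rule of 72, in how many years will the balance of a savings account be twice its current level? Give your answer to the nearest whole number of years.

Doubling time ≈ 72 / 2.7 = 26.67 years.

roughly 27 years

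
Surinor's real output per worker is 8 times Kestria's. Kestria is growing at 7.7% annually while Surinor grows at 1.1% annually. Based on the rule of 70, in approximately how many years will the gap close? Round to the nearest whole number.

What matters is the difference: 6.6 pp.
Rule of 70 on the gap: the ratio halves every 70/6.6 ≈ 10.61 years.
An 8 times gap closes after 3 halvings: 3 × 10.61 ≈ 32 years.

approximately 32 years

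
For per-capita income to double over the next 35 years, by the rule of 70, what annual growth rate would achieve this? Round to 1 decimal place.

70 / 35 ≈ 2.00, so about 2.0% a year.

approximately 2.0%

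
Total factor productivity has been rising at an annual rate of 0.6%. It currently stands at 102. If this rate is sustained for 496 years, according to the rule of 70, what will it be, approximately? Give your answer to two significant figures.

It doubles every 70/0.6 ≈ 116.67 years, so 496 years is 4.25 doublings.
2^4.25 ≈ 19.03; 102 × 19.03 ≈ 1900.

≈ 1900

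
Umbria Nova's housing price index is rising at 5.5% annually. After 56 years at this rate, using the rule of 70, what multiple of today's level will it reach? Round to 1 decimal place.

≈ 21.1 times

Doubles every ≈ 12.73 years (70/5.5).
56 years is 4.40 doublings; 2^4.40 ≈ 21.1×.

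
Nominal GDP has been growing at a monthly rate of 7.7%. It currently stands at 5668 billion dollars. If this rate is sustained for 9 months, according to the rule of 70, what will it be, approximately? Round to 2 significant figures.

Doubling time ≈ 70/7.7 = 9.09 months.
9 months is 9/9.09 ≈ 0.99 doublings, a factor of 2^0.99 ≈ 1.99.
5668 × 1.99 ≈ 11000 billion dollars.

11000 billion dollars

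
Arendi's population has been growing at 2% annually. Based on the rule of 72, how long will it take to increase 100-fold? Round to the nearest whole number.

about 239 years

At 2% it doubles every 72/2 ≈ 36.00 years.
100× is log₂ 100 ≈ 6.64 doublings, so ≈ 6.64 × 36.00 = 239 years.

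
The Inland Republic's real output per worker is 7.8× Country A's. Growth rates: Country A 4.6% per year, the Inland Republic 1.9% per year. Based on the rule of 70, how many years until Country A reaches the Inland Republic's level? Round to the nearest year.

around 77 years

What matters is the difference: 2.7 pp.
Rule of 70 on the gap: the ratio halves every 70/2.7 ≈ 25.93 years.
A 7.8× gap takes log₂(7.8) ≈ 2.96 halvings to close: 2.96 × 25.93 ≈ 77 years.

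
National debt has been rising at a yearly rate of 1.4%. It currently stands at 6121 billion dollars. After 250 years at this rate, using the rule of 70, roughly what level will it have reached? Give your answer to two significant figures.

It doubles every 70/1.4 ≈ 50.00 years, so 250 years is 5.00 doublings.
2^5.00 ≈ 32.00; 6121 × 32.00 ≈ 200000 billion dollars.

approximately 200000 billion dollars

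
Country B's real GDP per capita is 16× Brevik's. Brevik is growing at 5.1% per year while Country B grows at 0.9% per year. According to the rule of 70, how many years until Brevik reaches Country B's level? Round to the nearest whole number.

about 67 years

The growth-rate gap is 5.1% − 0.9% = 4.2 percentage points.
So the ratio between them halves every 70/4.2 ≈ 16.67 years.
A 16× gap closes after 4 halvings: 4 × 16.67 ≈ 67 years.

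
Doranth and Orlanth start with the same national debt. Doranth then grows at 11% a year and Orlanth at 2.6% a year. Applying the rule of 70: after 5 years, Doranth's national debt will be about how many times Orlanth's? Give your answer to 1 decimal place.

Rate gap = 11% − 2.6% = 8.4 points.
The ratio doubles every 70/8.4 ≈ 8.33 years.
5/8.33 ≈ 0.60 doublings → ratio ≈ 2^0.60 ≈ 1.5.

about 1.5 times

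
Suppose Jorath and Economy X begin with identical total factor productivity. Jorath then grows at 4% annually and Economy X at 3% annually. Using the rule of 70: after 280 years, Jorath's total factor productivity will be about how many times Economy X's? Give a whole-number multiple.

Rate gap = 4% − 3% = 1 point.
The ratio doubles every 70/1 ≈ 70.00 years.
280/70.00 ≈ 4.00 doublings → ratio ≈ 2^4.00 ≈ 16.

about 16 times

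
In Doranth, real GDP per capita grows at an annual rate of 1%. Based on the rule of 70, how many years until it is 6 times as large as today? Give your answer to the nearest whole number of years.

181 years

At 1% it doubles every 70/1 ≈ 70.00 years.
6× is log₂ 6 ≈ 2.58 doublings, so ≈ 2.58 × 70.00 = 181 years.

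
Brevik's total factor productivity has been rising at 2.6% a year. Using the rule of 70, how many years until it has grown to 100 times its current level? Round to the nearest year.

179 years

Doubling time ≈ 70/2.6 = 26.92 years.
Reaching 100× takes log₂(100) ≈ 6.64 doublings.
6.64 × 26.92 ≈ 179 years.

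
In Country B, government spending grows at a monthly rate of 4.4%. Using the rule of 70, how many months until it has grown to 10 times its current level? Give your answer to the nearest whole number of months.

One doubling takes 70/4.4 = 15.91 months.
Reaching 10× takes log₂(10) ≈ 3.32 doublings.
3.32 × 15.91 ≈ 53 months.

≈ 53 months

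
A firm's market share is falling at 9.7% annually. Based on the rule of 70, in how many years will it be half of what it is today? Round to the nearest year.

Falling at 9.7%, it halves about every 70/9.7 = 7.22 years.

roughly 7 years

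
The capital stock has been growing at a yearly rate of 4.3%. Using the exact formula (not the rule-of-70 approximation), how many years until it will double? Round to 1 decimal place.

16.5 years

t = ln(2) / ln(1 + 0.043) = 0.6931 / 0.042101 ≈ 16.46.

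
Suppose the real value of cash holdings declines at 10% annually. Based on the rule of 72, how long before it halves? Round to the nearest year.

The rule works in reverse for decay: 72/10 ≈ 7.20 years to halve.

approximately 7 years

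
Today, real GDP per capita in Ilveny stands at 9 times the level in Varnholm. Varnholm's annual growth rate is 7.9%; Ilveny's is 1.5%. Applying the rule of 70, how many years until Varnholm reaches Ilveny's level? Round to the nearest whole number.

Varnholm gains on Ilveny at 7.9% − 1.5% = 6.4 points a year.
At that relative rate the gap halves every 70/6.4 ≈ 10.94 years.
A 9 times gap takes log₂(9) ≈ 3.17 halvings to close: 3.17 × 10.94 ≈ 35 years.

about 35 years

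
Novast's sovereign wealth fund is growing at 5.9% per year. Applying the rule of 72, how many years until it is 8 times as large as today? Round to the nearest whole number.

One doubling takes 72/5.9 = 12.20 years.
8× is 3 doublings, so 3 × 12.20 ≈ 37 years.

≈ 37 years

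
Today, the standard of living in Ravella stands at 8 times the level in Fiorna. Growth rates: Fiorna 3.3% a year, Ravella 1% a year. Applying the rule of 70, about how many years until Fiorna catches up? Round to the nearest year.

around 91 years

What matters is the difference: 2.3 pp.
Rule of 70 on the gap: the ratio halves every 70/2.3 ≈ 30.43 years.
An 8 times gap closes after 3 halvings: 3 × 30.43 ≈ 91 years.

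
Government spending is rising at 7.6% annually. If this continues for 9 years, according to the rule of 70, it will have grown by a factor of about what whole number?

about 2 times

70/7.6 ≈ 9.21 years per doubling.
9 years fits 1 doubling: 2^1 = 2.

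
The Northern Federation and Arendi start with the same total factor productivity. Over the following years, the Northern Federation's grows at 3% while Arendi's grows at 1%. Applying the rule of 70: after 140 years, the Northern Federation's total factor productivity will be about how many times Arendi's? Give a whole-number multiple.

the Northern Federation pulls ahead at 2 pp per year, so the ratio doubles every 70/2 ≈ 35.00 years.
In 140 years that's 4.00 doublings: 2^4.00 ≈ 16.

around 16 times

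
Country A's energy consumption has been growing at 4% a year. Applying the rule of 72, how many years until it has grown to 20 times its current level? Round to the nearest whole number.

Doubling time ≈ 72/4 = 18.00 years.
20× is log₂ 20 ≈ 4.32 doublings, so ≈ 4.32 × 18.00 = 78 years.

78 years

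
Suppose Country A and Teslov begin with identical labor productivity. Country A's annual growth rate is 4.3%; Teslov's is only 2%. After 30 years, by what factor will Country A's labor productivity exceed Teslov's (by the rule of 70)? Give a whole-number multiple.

Rate gap = 4.3% − 2% = 2.3 points.
The ratio doubles every 70/2.3 ≈ 30.43 years.
30/30.43 ≈ 0.99 doublings → ratio ≈ 2^0.99 ≈ 2.

≈ 2 times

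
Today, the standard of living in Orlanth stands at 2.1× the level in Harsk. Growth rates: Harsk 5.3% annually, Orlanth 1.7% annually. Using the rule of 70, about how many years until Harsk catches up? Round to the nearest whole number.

about 21 years

Harsk gains on Orlanth at 5.3% − 1.7% = 3.6 points a year.
At that relative rate the gap halves every 70/3.6 ≈ 19.44 years.
A 2.1× gap takes log₂(2.1) ≈ 1.07 halvings to close: 1.07 × 19.44 ≈ 21 years.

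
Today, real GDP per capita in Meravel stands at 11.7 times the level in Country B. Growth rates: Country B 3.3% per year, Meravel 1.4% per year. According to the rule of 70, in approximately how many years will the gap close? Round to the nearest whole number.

roughly 131 years

Country B gains on Meravel at 3.3% − 1.4% = 1.9 points a year.
At that relative rate the gap halves every 70/1.9 ≈ 36.84 years.
An 11.7 times gap takes log₂(11.7) ≈ 3.55 halvings to close: 3.55 × 36.84 ≈ 131 years.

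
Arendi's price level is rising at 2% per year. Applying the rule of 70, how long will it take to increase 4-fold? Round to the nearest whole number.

At 2% it doubles every 70/2 ≈ 35.00 years.
4× is 2 doublings, so 2 × 35.00 ≈ 70 years.

around 70 years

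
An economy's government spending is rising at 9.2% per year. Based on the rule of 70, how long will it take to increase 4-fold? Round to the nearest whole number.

≈ 15 years

At 9.2% it doubles every 70/9.2 ≈ 7.61 years.
4× is 2 doublings, so 2 × 7.61 ≈ 15 years.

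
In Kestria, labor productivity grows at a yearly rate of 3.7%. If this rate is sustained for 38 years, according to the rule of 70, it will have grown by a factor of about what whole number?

4 times

At 3.7% one doubling takes ≈ 18.92 years; 38 years is 2 of them, so ×4.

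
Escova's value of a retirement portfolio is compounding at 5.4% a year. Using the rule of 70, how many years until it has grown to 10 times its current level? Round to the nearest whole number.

approximately 43 years

At 5.4% it doubles every 70/5.4 ≈ 12.96 years.
10× is log₂ 10 ≈ 3.32 doublings, so ≈ 3.32 × 12.96 = 43 years.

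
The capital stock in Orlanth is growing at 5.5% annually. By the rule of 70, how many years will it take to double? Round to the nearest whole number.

roughly 13 years

70/5.5 ≈ 12.73, so it doubles roughly every 13 years.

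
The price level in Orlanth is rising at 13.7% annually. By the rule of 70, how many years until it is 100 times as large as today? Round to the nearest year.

about 34 years

Doubling time ≈ 70/13.7 = 5.11 years.
Reaching 100× takes log₂(100) ≈ 6.64 doublings.
6.64 × 5.11 ≈ 34 years.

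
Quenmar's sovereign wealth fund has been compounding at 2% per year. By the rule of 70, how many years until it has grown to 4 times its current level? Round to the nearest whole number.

around 70 years

At 2% it doubles every 70/2 ≈ 35.00 years.
4× is 2 doublings, so 2 × 35.00 ≈ 70 years.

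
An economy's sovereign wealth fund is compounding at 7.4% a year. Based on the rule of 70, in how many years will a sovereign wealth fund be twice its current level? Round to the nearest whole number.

around 9 years

70/7.4 ≈ 9.46, so it doubles roughly every 9 years.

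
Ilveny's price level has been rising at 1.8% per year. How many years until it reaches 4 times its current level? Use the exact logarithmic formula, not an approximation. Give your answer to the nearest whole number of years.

78 years

t = ln(4) / ln(1 + 0.018) = 1.3863 / 0.017840 ≈ 77.71.
≈ 78 years.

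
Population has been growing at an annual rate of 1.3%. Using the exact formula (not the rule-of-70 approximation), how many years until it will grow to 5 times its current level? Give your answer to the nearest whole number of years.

t = ln(5) / ln(1 + 0.013) = 1.6094 / 0.012916 ≈ 124.61.
≈ 125 years.

125 years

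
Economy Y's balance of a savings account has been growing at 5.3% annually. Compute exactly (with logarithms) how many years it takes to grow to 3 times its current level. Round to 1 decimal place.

21.3 years

t = ln(3) / ln(1 + 0.053) = 1.0986 / 0.051643 ≈ 21.27.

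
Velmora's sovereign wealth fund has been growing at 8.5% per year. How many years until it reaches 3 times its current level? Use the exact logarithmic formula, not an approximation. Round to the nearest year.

t = ln(3) / ln(1 + 0.085) = 1.0986 / 0.081580 ≈ 13.47.
≈ 13 years.

13 years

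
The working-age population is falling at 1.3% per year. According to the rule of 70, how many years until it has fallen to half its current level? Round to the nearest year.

≈ 54 years

Falling at 1.3%, it halves about every 70/1.3 = 53.85 years.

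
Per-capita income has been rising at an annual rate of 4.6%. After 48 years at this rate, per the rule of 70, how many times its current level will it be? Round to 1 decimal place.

around 8.9 times

Doubles every ≈ 15.22 years (70/4.6).
48 years is 3.15 doublings; 2^3.15 ≈ 8.9×.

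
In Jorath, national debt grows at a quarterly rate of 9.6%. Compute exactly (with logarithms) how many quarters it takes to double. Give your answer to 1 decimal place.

7.6 quarters

t = ln(2) / ln(1 + 0.096) = 0.6931 / 0.091667 ≈ 7.56.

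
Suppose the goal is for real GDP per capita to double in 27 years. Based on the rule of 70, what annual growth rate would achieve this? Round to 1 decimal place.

approximately 2.6% a year

70 / 27 ≈ 2.59, so about 2.6% a year.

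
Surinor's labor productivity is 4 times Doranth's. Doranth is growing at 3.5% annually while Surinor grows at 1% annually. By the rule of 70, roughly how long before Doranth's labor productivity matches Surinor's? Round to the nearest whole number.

≈ 56 years

The growth-rate gap is 3.5% − 1% = 2.5 percentage points.
So the ratio between them halves every 70/2.5 ≈ 28.00 years.
A 4 times gap closes after 2 halvings: 2 × 28.00 ≈ 56 years.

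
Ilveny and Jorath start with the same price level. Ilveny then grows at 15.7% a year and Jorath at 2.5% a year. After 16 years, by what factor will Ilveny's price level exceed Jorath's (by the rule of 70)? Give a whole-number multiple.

8 times

Ilveny pulls ahead at 13.2 pp per year, so the ratio doubles every 70/13.2 ≈ 5.30 years.
In 16 years that's 3.02 doublings: 2^3.02 ≈ 8.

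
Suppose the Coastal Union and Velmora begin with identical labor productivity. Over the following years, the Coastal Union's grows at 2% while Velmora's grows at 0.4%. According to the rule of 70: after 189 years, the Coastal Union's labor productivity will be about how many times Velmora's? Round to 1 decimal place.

about 20.0 times

Only the 1.6-point difference matters.
70/1.6 ≈ 43.75 years per doubling of the ratio; 189 years gives 4.32 doublings, so ≈ 20.0×.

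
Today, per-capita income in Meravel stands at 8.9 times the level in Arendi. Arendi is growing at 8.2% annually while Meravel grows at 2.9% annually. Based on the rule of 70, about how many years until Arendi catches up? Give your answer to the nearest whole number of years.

What matters is the difference: 5.3 pp.
Rule of 70 on the gap: the ratio halves every 70/5.3 ≈ 13.21 years.
An 8.9 times gap takes log₂(8.9) ≈ 3.15 halvings to close: 3.15 × 13.21 ≈ 42 years.

42 years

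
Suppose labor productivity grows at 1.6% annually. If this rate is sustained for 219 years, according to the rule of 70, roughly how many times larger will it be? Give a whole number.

Doubling time ≈ 70/1.6 = 43.75 years.
219/43.75 ≈ 5 doublings, so about 2^5 = 32×.

32 times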